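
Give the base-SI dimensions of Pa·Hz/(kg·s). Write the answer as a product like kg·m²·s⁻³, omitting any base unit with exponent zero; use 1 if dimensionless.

Pa = N/m² (pressure = force per area),
    = kg·m⁻¹·s⁻².
Hz = 1/s = s⁻¹ (frequency is cycles per second).
Combining: kg⁻¹·Pa·Hz·s⁻¹ = kg⁻¹ · (kg·m⁻¹·s⁻²) · s⁻¹ · s⁻¹ = m⁻¹·s⁻⁴.

m⁻¹·s⁻⁴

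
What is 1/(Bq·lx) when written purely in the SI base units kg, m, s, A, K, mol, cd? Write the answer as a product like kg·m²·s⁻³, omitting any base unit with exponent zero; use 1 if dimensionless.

m²·s·cd⁻¹

Bq = 1/s = s⁻¹ (activity is decays per second).
So Bq⁻¹ = s.
lx = lm/m² (illuminance = luminous flux per area),
    = m⁻²·cd.
So lx⁻¹ = m²·cd⁻¹.
Combining: Bq⁻¹·lx⁻¹ = s · (m²·cd⁻¹) = m²·s·cd⁻¹.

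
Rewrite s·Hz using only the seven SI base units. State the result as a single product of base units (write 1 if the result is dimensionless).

1

Hz = s⁻¹.
Combining: s·Hz = s · s⁻¹ = 1.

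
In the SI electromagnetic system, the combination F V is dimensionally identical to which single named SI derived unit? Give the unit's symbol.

C

F = C/V (capacitance = charge per voltage),
    = A·s/(kg·m²·s⁻³·A⁻¹) (substituting C and V),
    = kg⁻¹·m⁻²·s⁴·A².
V = W/A (potential = power per current),
    = kg·m²·s⁻³·A⁻¹.
Combining: F·V = (kg⁻¹·m⁻²·s⁴·A²) · (kg·m²·s⁻³·A⁻¹) = s·A.
s·A is the base-SI form of the coulomb.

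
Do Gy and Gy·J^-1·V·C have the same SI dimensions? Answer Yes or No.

Left side:
  Gy = J/kg (absorbed dose = energy per mass),
      = m²·s⁻².
Right side:
  Gy = J/kg (absorbed dose = energy per mass),
      = m²·s⁻².
  J = N·m (work = force × distance),
      = kg·m²·s⁻².
  So J⁻¹ = kg⁻¹·m⁻²·s².
  V = W/A (potential = power per current),
      = kg·m²·s⁻³·A⁻¹.
  C = A·s = s·A (charge = current × time).
  Combining: Gy·J⁻¹·V·C = (m²·s⁻²) · (kg⁻¹·m⁻²·s²) · (kg·m²·s⁻³·A⁻¹) · (s·A) = m²·s⁻².
Both reduce to m²·s⁻².

Yes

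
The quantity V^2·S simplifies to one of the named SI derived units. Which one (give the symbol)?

W

V = W/A (potential = power per current),
    = kg·m²·s⁻³·A⁻¹.
So V² = kg²·m⁴·s⁻⁶·A⁻².
S = 1/Ω (conductance is reciprocal resistance),
    = kg⁻¹·m⁻²·s³·A².
Combining: V²·S = (kg²·m⁴·s⁻⁶·A⁻²) · (kg⁻¹·m⁻²·s³·A²) = kg·m²·s⁻³.
kg·m²·s⁻³ is the base-SI form of the watt.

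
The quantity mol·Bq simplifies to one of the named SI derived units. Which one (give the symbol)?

kat

Bq = s⁻¹.
Combining: mol·Bq = mol · s⁻¹ = s⁻¹·mol.
s⁻¹·mol is the base-SI form of the katal.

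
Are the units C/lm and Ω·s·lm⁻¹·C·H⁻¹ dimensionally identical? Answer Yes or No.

Left side:
  C = A·s = s·A (charge = current × time).
  lm = cd·sr = cd (luminous flux; sr is dimensionless).
  So lm⁻¹ = cd⁻¹.
  Combining: C·lm⁻¹ = (s·A) · cd⁻¹ = s·A·cd⁻¹.
Right side:
  Ω = kg·m²·s⁻³·A⁻².
  lm = cd.
  So lm⁻¹ = cd⁻¹.
  C = s·A.
  H = kg·m²·s⁻²·A⁻².
  So H⁻¹ = kg⁻¹·m⁻²·s²·A².
  Combining: Ω·s·lm⁻¹·C·H⁻¹ = (kg·m²·s⁻³·A⁻²) · s · cd⁻¹ · (s·A) · (kg⁻¹·m⁻²·s²·A²) = s·A·cd⁻¹.
Both reduce to s·A·cd⁻¹.

Yes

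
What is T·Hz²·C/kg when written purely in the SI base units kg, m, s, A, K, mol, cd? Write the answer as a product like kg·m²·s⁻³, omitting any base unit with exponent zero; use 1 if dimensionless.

T = Wb/m² (flux density = flux per area),
    = kg·s⁻²·A⁻¹.
Hz = 1/s = s⁻¹ (frequency is cycles per second).
So Hz² = s⁻².
C = A·s = s·A (charge = current × time).
Combining: T·Hz²·C·kg⁻¹ = (kg·s⁻²·A⁻¹) · s⁻² · (s·A) · kg⁻¹ = s⁻³.

s⁻³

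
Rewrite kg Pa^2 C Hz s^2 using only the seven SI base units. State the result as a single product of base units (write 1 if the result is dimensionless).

Pa = kg·m⁻¹·s⁻².
So Pa² = kg²·m⁻²·s⁻⁴.
C = s·A.
Hz = s⁻¹.
Combining: kg·Pa²·C·Hz·s² = kg · (kg²·m⁻²·s⁻⁴) · (s·A) · s⁻¹ · s² = kg³·m⁻²·s⁻²·A.

kg³·m⁻²·s⁻²·A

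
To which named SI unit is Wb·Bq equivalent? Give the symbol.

Wb = V·s (flux: a volt is a weber per second),
    = kg·m²·s⁻²·A⁻¹.
Bq = 1/s = s⁻¹ (activity is decays per second).
Combining: Wb·Bq = (kg·m²·s⁻²·A⁻¹) · s⁻¹ = kg·m²·s⁻³·A⁻¹.
kg·m²·s⁻³·A⁻¹ is the base-SI form of the volt.

V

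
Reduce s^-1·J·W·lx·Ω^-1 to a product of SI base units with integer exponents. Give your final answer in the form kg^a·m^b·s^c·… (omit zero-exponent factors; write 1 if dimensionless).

J = N·m (work = force × distance),
    = kg·m²·s⁻².
W = J/s (power = energy per time),
    = kg·m²·s⁻³.
lx = lm/m² (illuminance = luminous flux per area),
    = m⁻²·cd.
Ω = V/A (resistance = voltage per current),
    = kg·m²·s⁻³·A⁻².
So Ω⁻¹ = kg⁻¹·m⁻²·s³·A².
Combining: s⁻¹·J·W·lx·Ω⁻¹ = s⁻¹ · (kg·m²·s⁻²) · (kg·m²·s⁻³) · (m⁻²·cd) · (kg⁻¹·m⁻²·s³·A²) = kg·s⁻³·A²·cd.

kg·s⁻³·A²·cd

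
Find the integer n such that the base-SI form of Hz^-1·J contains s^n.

-1

Hz = s⁻¹.
So Hz⁻¹ = s.
J = kg·m²·s⁻².
Combining: Hz⁻¹·J = s · (kg·m²·s⁻²) = kg·m²·s⁻¹.
The exponent of s is -1.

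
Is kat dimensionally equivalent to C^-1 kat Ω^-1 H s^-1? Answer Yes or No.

No

Left side:
  kat = mol/s = s⁻¹·mol (catalytic activity).
Right side:
  C = s·A.
  So C⁻¹ = s⁻¹·A⁻¹.
  kat = s⁻¹·mol.
  Ω = kg·m²·s⁻³·A⁻².
  So Ω⁻¹ = kg⁻¹·m⁻²·s³·A².
  H = kg·m²·s⁻²·A⁻².
  Combining: C⁻¹·kat·Ω⁻¹·H·s⁻¹ = (s⁻¹·A⁻¹) · (s⁻¹·mol) · (kg⁻¹·m⁻²·s³·A²) · (kg·m²·s⁻²·A⁻²) · s⁻¹ = s⁻²·A⁻¹·mol.
Left is s⁻¹·mol; right is s⁻²·A⁻¹·mol — different.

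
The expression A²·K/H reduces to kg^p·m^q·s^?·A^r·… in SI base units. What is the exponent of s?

2

H = Wb/A (inductance = flux per current),
    = kg·m²·s⁻²·A⁻².
So H⁻¹ = kg⁻¹·m⁻²·s²·A².
Combining: A²·K·H⁻¹ = A² · K · (kg⁻¹·m⁻²·s²·A²) = kg⁻¹·m⁻²·s²·A⁴·K.
The exponent of s is 2.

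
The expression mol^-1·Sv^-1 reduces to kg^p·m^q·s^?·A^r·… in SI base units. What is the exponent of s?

2

Sv = J/kg (equivalent dose = energy per mass),
    = m²·s⁻².
So Sv⁻¹ = m⁻²·s².
Combining: mol⁻¹·Sv⁻¹ = mol⁻¹ · (m⁻²·s²) = m⁻²·s²·mol⁻¹.
The exponent of s is 2.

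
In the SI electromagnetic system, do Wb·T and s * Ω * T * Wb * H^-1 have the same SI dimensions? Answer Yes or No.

Left side:
  Wb = kg·m²·s⁻²·A⁻¹.
  T = kg·s⁻²·A⁻¹.
  Combining: Wb·T = (kg·m²·s⁻²·A⁻¹) · (kg·s⁻²·A⁻¹) = kg²·m²·s⁻⁴·A⁻².
Right side:
  Ω = V/A (resistance = voltage per current),
      = kg·m²·s⁻³·A⁻².
  T = Wb/m² (flux density = flux per area),
      = kg·s⁻²·A⁻¹.
  Wb = V·s (flux: a volt is a weber per second),
      = kg·m²·s⁻²·A⁻¹.
  H = Wb/A (inductance = flux per current),
      = kg·m²·s⁻²·A⁻².
  So H⁻¹ = kg⁻¹·m⁻²·s²·A².
  Combining: s·Ω·T·Wb·H⁻¹ = s · (kg·m²·s⁻³·A⁻²) · (kg·s⁻²·A⁻¹) · (kg·m²·s⁻²·A⁻¹) · (kg⁻¹·m⁻²·s²·A²) = kg²·m²·s⁻⁴·A⁻².
Both reduce to kg²·m²·s⁻⁴·A⁻².

Yes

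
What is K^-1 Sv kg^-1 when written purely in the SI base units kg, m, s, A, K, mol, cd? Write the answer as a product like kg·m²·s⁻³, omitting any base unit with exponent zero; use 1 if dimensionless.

Sv = m²·s⁻².
Combining: K⁻¹·Sv·kg⁻¹ = K⁻¹ · (m²·s⁻²) · kg⁻¹ = kg⁻¹·m²·s⁻²·K⁻¹.

kg⁻¹·m²·s⁻²·K⁻¹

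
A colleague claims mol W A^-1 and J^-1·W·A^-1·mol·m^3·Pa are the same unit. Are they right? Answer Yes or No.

Yes

Left side:
  W = kg·m²·s⁻³.
  Combining: mol·W·A⁻¹ = mol · (kg·m²·s⁻³) · A⁻¹ = kg·m²·s⁻³·A⁻¹·mol.
Right side:
  J = N·m (work = force × distance),
      = kg·m²·s⁻².
  So J⁻¹ = kg⁻¹·m⁻²·s².
  W = J/s (power = energy per time),
      = kg·m²·s⁻³.
  Pa = N/m² (pressure = force per area),
      = kg·m⁻¹·s⁻².
  Combining: J⁻¹·W·A⁻¹·mol·m³·Pa = (kg⁻¹·m⁻²·s²) · (kg·m²·s⁻³) · A⁻¹ · mol · m³ · (kg·m⁻¹·s⁻²) = kg·m²·s⁻³·A⁻¹·mol.
Both reduce to kg·m²·s⁻³·A⁻¹·mol.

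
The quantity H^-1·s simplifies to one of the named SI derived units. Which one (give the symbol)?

H = Wb/A (inductance = flux per current),
    = kg·m²·s⁻²·A⁻².
So H⁻¹ = kg⁻¹·m⁻²·s²·A².
Combining: H⁻¹·s = (kg⁻¹·m⁻²·s²·A²) · s = kg⁻¹·m⁻²·s³·A².
kg⁻¹·m⁻²·s³·A² is the base-SI form of the siemens.

S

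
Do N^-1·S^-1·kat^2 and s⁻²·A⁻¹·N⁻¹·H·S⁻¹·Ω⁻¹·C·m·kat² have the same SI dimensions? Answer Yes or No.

No

Left side:
  N = kg·m/s² = kg·m·s⁻² (force = mass × acceleration).
  So N⁻¹ = kg⁻¹·m⁻¹·s².
  S = 1/Ω (conductance is reciprocal resistance),
      = kg⁻¹·m⁻²·s³·A².
  So S⁻¹ = kg·m²·s⁻³·A⁻².
  kat = mol/s = s⁻¹·mol (catalytic activity).
  So kat² = s⁻²·mol².
  Combining: N⁻¹·S⁻¹·kat² = (kg⁻¹·m⁻¹·s²) · (kg·m²·s⁻³·A⁻²) · (s⁻²·mol²) = m·s⁻³·A⁻²·mol².
Right side:
  N = kg·m·s⁻².
  So N⁻¹ = kg⁻¹·m⁻¹·s².
  H = kg·m²·s⁻²·A⁻².
  S = kg⁻¹·m⁻²·s³·A².
  So S⁻¹ = kg·m²·s⁻³·A⁻².
  Ω = kg·m²·s⁻³·A⁻².
  So Ω⁻¹ = kg⁻¹·m⁻²·s³·A².
  C = s·A.
  kat = s⁻¹·mol.
  So kat² = s⁻²·mol².
  Combining: s⁻²·A⁻¹·N⁻¹·H·S⁻¹·Ω⁻¹·C·m·kat² = s⁻² · A⁻¹ · (kg⁻¹·m⁻¹·s²) · (kg·m²·s⁻²·A⁻²) · (kg·m²·s⁻³·A⁻²) · (kg⁻¹·m⁻²·s³·A²) · (s·A) · m · (s⁻²·mol²) = m²·s⁻³·A⁻²·mol².
Left is m·s⁻³·A⁻²·mol²; right is m²·s⁻³·A⁻²·mol² — different.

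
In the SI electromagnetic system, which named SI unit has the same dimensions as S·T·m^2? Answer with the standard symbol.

S = 1/Ω (conductance is reciprocal resistance),
    = kg⁻¹·m⁻²·s³·A².
T = Wb/m² (flux density = flux per area),
    = kg·s⁻²·A⁻¹.
Combining: S·T·m² = (kg⁻¹·m⁻²·s³·A²) · (kg·s⁻²·A⁻¹) · m² = s·A.
s·A is the base-SI form of the coulomb.

C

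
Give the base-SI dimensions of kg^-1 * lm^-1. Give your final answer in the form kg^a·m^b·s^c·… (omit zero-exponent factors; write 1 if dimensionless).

lm = cd.
So lm⁻¹ = cd⁻¹.
Combining: kg⁻¹·lm⁻¹ = kg⁻¹ · cd⁻¹ = kg⁻¹·cd⁻¹.

kg⁻¹·cd⁻¹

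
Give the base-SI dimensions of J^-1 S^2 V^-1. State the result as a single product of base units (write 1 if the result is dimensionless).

J = N·m (work = force × distance),
    = kg·m²·s⁻².
So J⁻¹ = kg⁻¹·m⁻²·s².
S = 1/Ω (conductance is reciprocal resistance),
    = kg⁻¹·m⁻²·s³·A².
So S² = kg⁻²·m⁻⁴·s⁶·A⁴.
V = W/A (potential = power per current),
    = kg·m²·s⁻³·A⁻¹.
So V⁻¹ = kg⁻¹·m⁻²·s³·A.
Combining: J⁻¹·S²·V⁻¹ = (kg⁻¹·m⁻²·s²) · (kg⁻²·m⁻⁴·s⁶·A⁴) · (kg⁻¹·m⁻²·s³·A) = kg⁻⁴·m⁻⁸·s¹¹·A⁵.

kg⁻⁴·m⁻⁸·s¹¹·A⁵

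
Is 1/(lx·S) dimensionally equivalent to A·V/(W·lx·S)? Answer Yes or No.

Left side:
  lx = lm/m² (illuminance = luminous flux per area),
      = m⁻²·cd.
  So lx⁻¹ = m²·cd⁻¹.
  S = 1/Ω (conductance is reciprocal resistance),
      = kg⁻¹·m⁻²·s³·A².
  So S⁻¹ = kg·m²·s⁻³·A⁻².
  Combining: lx⁻¹·S⁻¹ = (m²·cd⁻¹) · (kg·m²·s⁻³·A⁻²) = kg·m⁴·s⁻³·A⁻²·cd⁻¹.
Right side:
  W = J/s (power = energy per time),
      = kg·m²·s⁻³.
  So W⁻¹ = kg⁻¹·m⁻²·s³.
  lx = lm/m² (illuminance = luminous flux per area),
      = m⁻²·cd.
  So lx⁻¹ = m²·cd⁻¹.
  S = 1/Ω (conductance is reciprocal resistance),
      = kg⁻¹·m⁻²·s³·A².
  So S⁻¹ = kg·m²·s⁻³·A⁻².
  V = W/A (potential = power per current),
      = kg·m²·s⁻³·A⁻¹.
  Combining: W⁻¹·lx⁻¹·S⁻¹·A·V = (kg⁻¹·m⁻²·s³) · (m²·cd⁻¹) · (kg·m²·s⁻³·A⁻²) · A · (kg·m²·s⁻³·A⁻¹) = kg·m⁴·s⁻³·A⁻²·cd⁻¹.
Both reduce to kg·m⁴·s⁻³·A⁻²·cd⁻¹.

Yes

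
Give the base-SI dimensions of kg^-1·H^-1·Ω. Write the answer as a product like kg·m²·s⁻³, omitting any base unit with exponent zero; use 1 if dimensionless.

H = Wb/A (inductance = flux per current),
    = kg·m²·s⁻²·A⁻².
So H⁻¹ = kg⁻¹·m⁻²·s²·A².
Ω = V/A (resistance = voltage per current),
    = kg·m²·s⁻³·A⁻².
Combining: kg⁻¹·H⁻¹·Ω = kg⁻¹ · (kg⁻¹·m⁻²·s²·A²) · (kg·m²·s⁻³·A⁻²) = kg⁻¹·s⁻¹.

kg⁻¹·s⁻¹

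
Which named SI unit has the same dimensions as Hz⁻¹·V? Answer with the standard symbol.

Hz = 1/s = s⁻¹ (frequency is cycles per second).
So Hz⁻¹ = s.
V = W/A (potential = power per current),
    = kg·m²·s⁻³·A⁻¹.
Combining: Hz⁻¹·V = s · (kg·m²·s⁻³·A⁻¹) = kg·m²·s⁻²·A⁻¹.
kg·m²·s⁻²·A⁻¹ is the base-SI form of the weber.

Wb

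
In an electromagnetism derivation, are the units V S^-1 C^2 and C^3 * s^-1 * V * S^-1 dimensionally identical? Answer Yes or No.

No

Left side:
  V = W/A (potential = power per current),
      = kg·m²·s⁻³·A⁻¹.
  S = 1/Ω (conductance is reciprocal resistance),
      = kg⁻¹·m⁻²·s³·A².
  So S⁻¹ = kg·m²·s⁻³·A⁻².
  C = A·s = s·A (charge = current × time).
  So C² = s²·A².
  Combining: V·S⁻¹·C² = (kg·m²·s⁻³·A⁻¹) · (kg·m²·s⁻³·A⁻²) · (s²·A²) = kg²·m⁴·s⁻⁴·A⁻¹.
Right side:
  C = A·s = s·A (charge = current × time).
  So C³ = s³·A³.
  V = W/A (potential = power per current),
      = kg·m²·s⁻³·A⁻¹.
  S = 1/Ω (conductance is reciprocal resistance),
      = kg⁻¹·m⁻²·s³·A².
  So S⁻¹ = kg·m²·s⁻³·A⁻².
  Combining: C³·s⁻¹·V·S⁻¹ = (s³·A³) · s⁻¹ · (kg·m²·s⁻³·A⁻¹) · (kg·m²·s⁻³·A⁻²) = kg²·m⁴·s⁻⁴.
Left is kg²·m⁴·s⁻⁴·A⁻¹; right is kg²·m⁴·s⁻⁴ — different.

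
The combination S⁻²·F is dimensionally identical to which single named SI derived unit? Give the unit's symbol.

H

S = kg⁻¹·m⁻²·s³·A².
So S⁻² = kg²·m⁴·s⁻⁶·A⁻⁴.
F = kg⁻¹·m⁻²·s⁴·A².
Combining: S⁻²·F = (kg²·m⁴·s⁻⁶·A⁻⁴) · (kg⁻¹·m⁻²·s⁴·A²) = kg·m²·s⁻²·A⁻².
kg·m²·s⁻²·A⁻² is the base-SI form of the henry.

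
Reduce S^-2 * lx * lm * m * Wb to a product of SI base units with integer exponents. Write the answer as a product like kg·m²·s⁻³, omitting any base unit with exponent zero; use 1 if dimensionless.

kg³·m⁵·s⁻⁸·A⁻⁵·cd²

S = 1/Ω (conductance is reciprocal resistance),
    = kg⁻¹·m⁻²·s³·A².
So S⁻² = kg²·m⁴·s⁻⁶·A⁻⁴.
lx = lm/m² (illuminance = luminous flux per area),
    = m⁻²·cd.
lm = cd·sr = cd (luminous flux; sr is dimensionless).
Wb = V·s (flux: a volt is a weber per second),
    = kg·m²·s⁻²·A⁻¹.
Combining: S⁻²·lx·lm·m·Wb = (kg²·m⁴·s⁻⁶·A⁻⁴) · (m⁻²·cd) · cd · m · (kg·m²·s⁻²·A⁻¹) = kg³·m⁵·s⁻⁸·A⁻⁵·cd².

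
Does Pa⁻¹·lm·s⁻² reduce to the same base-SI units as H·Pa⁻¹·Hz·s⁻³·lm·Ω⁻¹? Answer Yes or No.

Left side:
  Pa = N/m² (pressure = force per area),
      = kg·m⁻¹·s⁻².
  So Pa⁻¹ = kg⁻¹·m·s².
  lm = cd·sr = cd (luminous flux; sr is dimensionless).
  Combining: Pa⁻¹·lm·s⁻² = (kg⁻¹·m·s²) · cd · s⁻² = kg⁻¹·m·cd.
Right side:
  H = kg·m²·s⁻²·A⁻².
  Pa = kg·m⁻¹·s⁻².
  So Pa⁻¹ = kg⁻¹·m·s².
  Hz = s⁻¹.
  lm = cd.
  Ω = kg·m²·s⁻³·A⁻².
  So Ω⁻¹ = kg⁻¹·m⁻²·s³·A².
  Combining: H·Pa⁻¹·Hz·s⁻³·lm·Ω⁻¹ = (kg·m²·s⁻²·A⁻²) · (kg⁻¹·m·s²) · s⁻¹ · s⁻³ · cd · (kg⁻¹·m⁻²·s³·A²) = kg⁻¹·m·s⁻¹·cd.
Left is kg⁻¹·m·cd; right is kg⁻¹·m·s⁻¹·cd — different.

No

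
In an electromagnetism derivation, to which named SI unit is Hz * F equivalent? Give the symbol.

Hz = 1/s = s⁻¹ (frequency is cycles per second).
F = C/V (capacitance = charge per voltage),
    = A·s/(kg·m²·s⁻³·A⁻¹) (substituting C and V),
    = kg⁻¹·m⁻²·s⁴·A².
Combining: Hz·F = s⁻¹ · (kg⁻¹·m⁻²·s⁴·A²) = kg⁻¹·m⁻²·s³·A².
kg⁻¹·m⁻²·s³·A² is the base-SI form of the siemens.

S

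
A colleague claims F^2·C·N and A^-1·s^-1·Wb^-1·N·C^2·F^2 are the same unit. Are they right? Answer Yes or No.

No

Left side:
  F = kg⁻¹·m⁻²·s⁴·A².
  So F² = kg⁻²·m⁻⁴·s⁸·A⁴.
  C = s·A.
  N = kg·m·s⁻².
  Combining: F²·C·N = (kg⁻²·m⁻⁴·s⁸·A⁴) · (s·A) · (kg·m·s⁻²) = kg⁻¹·m⁻³·s⁷·A⁵.
Right side:
  Wb = kg·m²·s⁻²·A⁻¹.
  So Wb⁻¹ = kg⁻¹·m⁻²·s²·A.
  N = kg·m·s⁻².
  C = s·A.
  So C² = s²·A².
  F = kg⁻¹·m⁻²·s⁴·A².
  So F² = kg⁻²·m⁻⁴·s⁸·A⁴.
  Combining: A⁻¹·s⁻¹·Wb⁻¹·N·C²·F² = A⁻¹ · s⁻¹ · (kg⁻¹·m⁻²·s²·A) · (kg·m·s⁻²) · (s²·A²) · (kg⁻²·m⁻⁴·s⁸·A⁴) = kg⁻²·m⁻⁵·s⁹·A⁶.
Left is kg⁻¹·m⁻³·s⁷·A⁵; right is kg⁻²·m⁻⁵·s⁹·A⁶ — different.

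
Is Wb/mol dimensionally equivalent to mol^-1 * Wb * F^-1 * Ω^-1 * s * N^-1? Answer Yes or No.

Left side:
  Wb = kg·m²·s⁻²·A⁻¹.
  Combining: Wb·mol⁻¹ = (kg·m²·s⁻²·A⁻¹) · mol⁻¹ = kg·m²·s⁻²·A⁻¹·mol⁻¹.
Right side:
  Wb = V·s (flux: a volt is a weber per second),
      = kg·m²·s⁻²·A⁻¹.
  F = C/V (capacitance = charge per voltage),
      = A·s/(kg·m²·s⁻³·A⁻¹) (substituting C and V),
      = kg⁻¹·m⁻²·s⁴·A².
  So F⁻¹ = kg·m²·s⁻⁴·A⁻².
  Ω = V/A (resistance = voltage per current),
      = kg·m²·s⁻³·A⁻².
  So Ω⁻¹ = kg⁻¹·m⁻²·s³·A².
  N = kg·m/s² = kg·m·s⁻² (force = mass × acceleration).
  So N⁻¹ = kg⁻¹·m⁻¹·s².
  Combining: mol⁻¹·Wb·F⁻¹·Ω⁻¹·s·N⁻¹ = mol⁻¹ · (kg·m²·s⁻²·A⁻¹) · (kg·m²·s⁻⁴·A⁻²) · (kg⁻¹·m⁻²·s³·A²) · s · (kg⁻¹·m⁻¹·s²) = m·A⁻¹·mol⁻¹.
Left is kg·m²·s⁻²·A⁻¹·mol⁻¹; right is m·A⁻¹·mol⁻¹ — different.

No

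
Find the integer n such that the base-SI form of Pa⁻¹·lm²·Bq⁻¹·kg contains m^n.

1

Pa = kg·m⁻¹·s⁻².
So Pa⁻¹ = kg⁻¹·m·s².
lm = cd.
So lm² = cd².
Bq = s⁻¹.
So Bq⁻¹ = s.
Combining: Pa⁻¹·lm²·Bq⁻¹·kg = (kg⁻¹·m·s²) · cd² · s · kg = m·s³·cd².
The exponent of m is 1.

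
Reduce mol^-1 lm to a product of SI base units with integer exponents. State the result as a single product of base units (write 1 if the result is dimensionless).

lm = cd·sr = cd (luminous flux; sr is dimensionless).
Combining: mol⁻¹·lm = mol⁻¹ · cd = mol⁻¹·cd.

mol⁻¹·cd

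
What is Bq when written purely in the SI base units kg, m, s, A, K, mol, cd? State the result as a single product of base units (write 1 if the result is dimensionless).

s⁻¹

Bq = s⁻¹.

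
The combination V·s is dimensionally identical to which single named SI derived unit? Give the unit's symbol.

V = kg·m²·s⁻³·A⁻¹.
Combining: V·s = (kg·m²·s⁻³·A⁻¹) · s = kg·m²·s⁻²·A⁻¹.
kg·m²·s⁻²·A⁻¹ is the base-SI form of the weber.

Wb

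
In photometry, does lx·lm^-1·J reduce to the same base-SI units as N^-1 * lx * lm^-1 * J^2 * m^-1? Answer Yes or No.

Yes

Left side:
  lx = lm/m² (illuminance = luminous flux per area),
      = m⁻²·cd.
  lm = cd·sr = cd (luminous flux; sr is dimensionless).
  So lm⁻¹ = cd⁻¹.
  J = N·m (work = force × distance),
      = kg·m²·s⁻².
  Combining: lx·lm⁻¹·J = (m⁻²·cd) · cd⁻¹ · (kg·m²·s⁻²) = kg·s⁻².
Right side:
  N = kg·m/s² = kg·m·s⁻² (force = mass × acceleration).
  So N⁻¹ = kg⁻¹·m⁻¹·s².
  lx = lm/m² (illuminance = luminous flux per area),
      = m⁻²·cd.
  lm = cd·sr = cd (luminous flux; sr is dimensionless).
  So lm⁻¹ = cd⁻¹.
  J = N·m (work = force × distance),
      = kg·m²·s⁻².
  So J² = kg²·m⁴·s⁻⁴.
  Combining: N⁻¹·lx·lm⁻¹·J²·m⁻¹ = (kg⁻¹·m⁻¹·s²) · (m⁻²·cd) · cd⁻¹ · (kg²·m⁴·s⁻⁴) · m⁻¹ = kg·s⁻².
Both reduce to kg·s⁻².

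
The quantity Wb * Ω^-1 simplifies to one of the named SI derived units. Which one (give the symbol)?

Wb = V·s (flux: a volt is a weber per second),
    = kg·m²·s⁻²·A⁻¹.
Ω = V/A (resistance = voltage per current),
    = kg·m²·s⁻³·A⁻².
So Ω⁻¹ = kg⁻¹·m⁻²·s³·A².
Combining: Wb·Ω⁻¹ = (kg·m²·s⁻²·A⁻¹) · (kg⁻¹·m⁻²·s³·A²) = s·A.
s·A is the base-SI form of the coulomb.

C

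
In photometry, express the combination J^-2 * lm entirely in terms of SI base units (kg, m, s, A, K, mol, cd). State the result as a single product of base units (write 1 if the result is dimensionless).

J = kg·m²·s⁻².
So J⁻² = kg⁻²·m⁻⁴·s⁴.
lm = cd.
Combining: J⁻²·lm = (kg⁻²·m⁻⁴·s⁴) · cd = kg⁻²·m⁻⁴·s⁴·cd.

kg⁻²·m⁻⁴·s⁴·cd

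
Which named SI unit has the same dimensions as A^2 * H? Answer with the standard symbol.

J

H = kg·m²·s⁻²·A⁻².
Combining: A²·H = A² · (kg·m²·s⁻²·A⁻²) = kg·m²·s⁻².
kg·m²·s⁻² is the base-SI form of the joule.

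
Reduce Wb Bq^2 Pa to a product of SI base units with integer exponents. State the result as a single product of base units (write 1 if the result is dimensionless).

kg²·m·s⁻⁶·A⁻¹

Wb = kg·m²·s⁻²·A⁻¹.
Bq = s⁻¹.
So Bq² = s⁻².
Pa = kg·m⁻¹·s⁻².
Combining: Wb·Bq²·Pa = (kg·m²·s⁻²·A⁻¹) · s⁻² · (kg·m⁻¹·s⁻²) = kg²·m·s⁻⁶·A⁻¹.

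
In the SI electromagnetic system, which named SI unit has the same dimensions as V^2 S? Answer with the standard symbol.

V = kg·m²·s⁻³·A⁻¹.
So V² = kg²·m⁴·s⁻⁶·A⁻².
S = kg⁻¹·m⁻²·s³·A².
Combining: V²·S = (kg²·m⁴·s⁻⁶·A⁻²) · (kg⁻¹·m⁻²·s³·A²) = kg·m²·s⁻³.
kg·m²·s⁻³ is the base-SI form of the watt.

W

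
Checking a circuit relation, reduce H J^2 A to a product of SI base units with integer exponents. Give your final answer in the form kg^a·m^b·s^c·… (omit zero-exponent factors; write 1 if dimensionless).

H = Wb/A (inductance = flux per current),
    = kg·m²·s⁻²·A⁻².
J = N·m (work = force × distance),
    = kg·m²·s⁻².
So J² = kg²·m⁴·s⁻⁴.
Combining: H·J²·A = (kg·m²·s⁻²·A⁻²) · (kg²·m⁴·s⁻⁴) · A = kg³·m⁶·s⁻⁶·A⁻¹.

kg³·m⁶·s⁻⁶·A⁻¹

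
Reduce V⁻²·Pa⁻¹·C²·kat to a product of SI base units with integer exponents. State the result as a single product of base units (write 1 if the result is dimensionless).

kg⁻³·m⁻³·s⁹·A⁴·mol

V = W/A (potential = power per current),
    = kg·m²·s⁻³·A⁻¹.
So V⁻² = kg⁻²·m⁻⁴·s⁶·A².
Pa = N/m² (pressure = force per area),
    = kg·m⁻¹·s⁻².
So Pa⁻¹ = kg⁻¹·m·s².
C = A·s = s·A (charge = current × time).
So C² = s²·A².
kat = mol/s = s⁻¹·mol (catalytic activity).
Combining: V⁻²·Pa⁻¹·C²·kat = (kg⁻²·m⁻⁴·s⁶·A²) · (kg⁻¹·m·s²) · (s²·A²) · (s⁻¹·mol) = kg⁻³·m⁻³·s⁹·A⁴·mol.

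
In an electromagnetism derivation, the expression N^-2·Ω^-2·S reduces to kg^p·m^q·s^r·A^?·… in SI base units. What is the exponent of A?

N = kg·m/s² = kg·m·s⁻² (force = mass × acceleration).
So N⁻² = kg⁻²·m⁻²·s⁴.
Ω = V/A (resistance = voltage per current),
    = kg·m²·s⁻³·A⁻².
So Ω⁻² = kg⁻²·m⁻⁴·s⁶·A⁴.
S = 1/Ω (conductance is reciprocal resistance),
    = kg⁻¹·m⁻²·s³·A².
Combining: N⁻²·Ω⁻²·S = (kg⁻²·m⁻²·s⁴) · (kg⁻²·m⁻⁴·s⁶·A⁴) · (kg⁻¹·m⁻²·s³·A²) = kg⁻⁵·m⁻⁸·s¹³·A⁶.
The exponent of A is 6.

6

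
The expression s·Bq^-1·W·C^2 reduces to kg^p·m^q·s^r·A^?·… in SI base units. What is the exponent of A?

Bq = s⁻¹.
So Bq⁻¹ = s.
W = kg·m²·s⁻³.
C = s·A.
So C² = s²·A².
Combining: s·Bq⁻¹·W·C² = s · s · (kg·m²·s⁻³) · (s²·A²) = kg·m²·s·A².
The exponent of A is 2.

2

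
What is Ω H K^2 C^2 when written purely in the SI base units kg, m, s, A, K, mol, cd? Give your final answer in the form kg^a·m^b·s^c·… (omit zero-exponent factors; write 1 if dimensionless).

kg²·m⁴·s⁻³·A⁻²·K²

Ω = V/A (resistance = voltage per current),
    = kg·m²·s⁻³·A⁻².
H = Wb/A (inductance = flux per current),
    = kg·m²·s⁻²·A⁻².
C = A·s = s·A (charge = current × time).
So C² = s²·A².
Combining: Ω·H·K²·C² = (kg·m²·s⁻³·A⁻²) · (kg·m²·s⁻²·A⁻²) · K² · (s²·A²) = kg²·m⁴·s⁻³·A⁻²·K².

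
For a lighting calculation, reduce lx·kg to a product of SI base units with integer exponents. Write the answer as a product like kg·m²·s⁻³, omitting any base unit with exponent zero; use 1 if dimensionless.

kg·m⁻²·cd

lx = m⁻²·cd.
Combining: lx·kg = (m⁻²·cd) · kg = kg·m⁻²·cd.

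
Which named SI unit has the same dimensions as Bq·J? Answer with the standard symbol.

W

Bq = s⁻¹.
J = kg·m²·s⁻².
Combining: Bq·J = s⁻¹ · (kg·m²·s⁻²) = kg·m²·s⁻³.
kg·m²·s⁻³ is the base-SI form of the watt.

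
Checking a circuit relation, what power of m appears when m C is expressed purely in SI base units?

C = s·A.
Combining: m·C = m · (s·A) = m·s·A.
The exponent of m is 1.

1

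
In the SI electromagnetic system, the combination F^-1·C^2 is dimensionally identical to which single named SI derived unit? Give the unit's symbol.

J

F = kg⁻¹·m⁻²·s⁴·A².
So F⁻¹ = kg·m²·s⁻⁴·A⁻².
C = s·A.
So C² = s²·A².
Combining: F⁻¹·C² = (kg·m²·s⁻⁴·A⁻²) · (s²·A²) = kg·m²·s⁻².
kg·m²·s⁻² is the base-SI form of the joule.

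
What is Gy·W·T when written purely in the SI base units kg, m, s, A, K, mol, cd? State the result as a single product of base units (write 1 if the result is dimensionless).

Gy = J/kg (absorbed dose = energy per mass),
    = m²·s⁻².
W = J/s (power = energy per time),
    = kg·m²·s⁻³.
T = Wb/m² (flux density = flux per area),
    = kg·s⁻²·A⁻¹.
Combining: Gy·W·T = (m²·s⁻²) · (kg·m²·s⁻³) · (kg·s⁻²·A⁻¹) = kg²·m⁴·s⁻⁷·A⁻¹.

kg²·m⁴·s⁻⁷·A⁻¹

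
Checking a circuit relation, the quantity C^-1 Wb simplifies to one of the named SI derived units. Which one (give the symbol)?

C = s·A.
So C⁻¹ = s⁻¹·A⁻¹.
Wb = kg·m²·s⁻²·A⁻¹.
Combining: C⁻¹·Wb = (s⁻¹·A⁻¹) · (kg·m²·s⁻²·A⁻¹) = kg·m²·s⁻³·A⁻².
kg·m²·s⁻³·A⁻² is the base-SI form of the ohm.

Ω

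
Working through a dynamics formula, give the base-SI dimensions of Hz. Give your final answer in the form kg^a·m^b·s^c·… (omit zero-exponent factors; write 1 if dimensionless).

s⁻¹

Hz = 1/s = s⁻¹ (frequency is cycles per second).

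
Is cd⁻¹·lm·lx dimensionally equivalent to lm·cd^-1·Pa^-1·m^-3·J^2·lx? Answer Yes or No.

No

Left side:
  lm = cd.
  lx = m⁻²·cd.
  Combining: cd⁻¹·lm·lx = cd⁻¹ · cd · (m⁻²·cd) = m⁻²·cd.
Right side:
  lm = cd.
  Pa = kg·m⁻¹·s⁻².
  So Pa⁻¹ = kg⁻¹·m·s².
  J = kg·m²·s⁻².
  So J² = kg²·m⁴·s⁻⁴.
  lx = m⁻²·cd.
  Combining: lm·cd⁻¹·Pa⁻¹·m⁻³·J²·lx = cd · cd⁻¹ · (kg⁻¹·m·s²) · m⁻³ · (kg²·m⁴·s⁻⁴) · (m⁻²·cd) = kg·s⁻²·cd.
Left is m⁻²·cd; right is kg·s⁻²·cd — different.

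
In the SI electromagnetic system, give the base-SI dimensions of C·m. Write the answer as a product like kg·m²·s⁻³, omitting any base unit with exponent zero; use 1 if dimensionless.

m·s·A

C = A·s = s·A (charge = current × time).
Combining: C·m = (s·A) · m = m·s·A.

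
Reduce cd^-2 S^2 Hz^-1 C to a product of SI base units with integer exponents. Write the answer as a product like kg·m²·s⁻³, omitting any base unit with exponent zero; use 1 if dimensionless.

kg⁻²·m⁻⁴·s⁸·A⁵·cd⁻²

S = 1/Ω (conductance is reciprocal resistance),
    = kg⁻¹·m⁻²·s³·A².
So S² = kg⁻²·m⁻⁴·s⁶·A⁴.
Hz = 1/s = s⁻¹ (frequency is cycles per second).
So Hz⁻¹ = s.
C = A·s = s·A (charge = current × time).
Combining: cd⁻²·S²·Hz⁻¹·C = cd⁻² · (kg⁻²·m⁻⁴·s⁶·A⁴) · s · (s·A) = kg⁻²·m⁻⁴·s⁸·A⁵·cd⁻².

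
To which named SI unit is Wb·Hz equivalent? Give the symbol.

V

Wb = V·s (flux: a volt is a weber per second),
    = kg·m²·s⁻²·A⁻¹.
Hz = 1/s = s⁻¹ (frequency is cycles per second).
Combining: Wb·Hz = (kg·m²·s⁻²·A⁻¹) · s⁻¹ = kg·m²·s⁻³·A⁻¹.
kg·m²·s⁻³·A⁻¹ is the base-SI form of the volt.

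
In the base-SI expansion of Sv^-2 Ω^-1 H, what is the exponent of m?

-4

Sv = m²·s⁻².
So Sv⁻² = m⁻⁴·s⁴.
Ω = kg·m²·s⁻³·A⁻².
So Ω⁻¹ = kg⁻¹·m⁻²·s³·A².
H = kg·m²·s⁻²·A⁻².
Combining: Sv⁻²·Ω⁻¹·H = (m⁻⁴·s⁴) · (kg⁻¹·m⁻²·s³·A²) · (kg·m²·s⁻²·A⁻²) = m⁻⁴·s⁵.
The exponent of m is -4.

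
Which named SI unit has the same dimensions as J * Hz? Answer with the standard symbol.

J = kg·m²·s⁻².
Hz = s⁻¹.
Combining: J·Hz = (kg·m²·s⁻²) · s⁻¹ = kg·m²·s⁻³.
kg·m²·s⁻³ is the base-SI form of the watt.

W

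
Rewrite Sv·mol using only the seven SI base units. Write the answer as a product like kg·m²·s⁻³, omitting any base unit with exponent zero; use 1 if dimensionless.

m²·s⁻²·mol

Sv = J/kg (equivalent dose = energy per mass),
    = m²·s⁻².
Combining: Sv·mol = (m²·s⁻²) · mol = m²·s⁻²·mol.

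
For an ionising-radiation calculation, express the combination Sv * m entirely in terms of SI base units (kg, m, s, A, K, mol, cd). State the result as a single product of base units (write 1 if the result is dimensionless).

m³·s⁻²

Sv = J/kg (equivalent dose = energy per mass),
    = m²·s⁻².
Combining: Sv·m = (m²·s⁻²) · m = m³·s⁻².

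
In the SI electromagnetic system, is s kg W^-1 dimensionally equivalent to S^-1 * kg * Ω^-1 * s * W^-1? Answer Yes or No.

Left side:
  W = kg·m²·s⁻³.
  So W⁻¹ = kg⁻¹·m⁻²·s³.
  Combining: s·kg·W⁻¹ = s · kg · (kg⁻¹·m⁻²·s³) = m⁻²·s⁴.
Right side:
  S = 1/Ω (conductance is reciprocal resistance),
      = kg⁻¹·m⁻²·s³·A².
  So S⁻¹ = kg·m²·s⁻³·A⁻².
  Ω = V/A (resistance = voltage per current),
      = kg·m²·s⁻³·A⁻².
  So Ω⁻¹ = kg⁻¹·m⁻²·s³·A².
  W = J/s (power = energy per time),
      = kg·m²·s⁻³.
  So W⁻¹ = kg⁻¹·m⁻²·s³.
  Combining: S⁻¹·kg·Ω⁻¹·s·W⁻¹ = (kg·m²·s⁻³·A⁻²) · kg · (kg⁻¹·m⁻²·s³·A²) · s · (kg⁻¹·m⁻²·s³) = m⁻²·s⁴.
Both reduce to m⁻²·s⁴.

Yes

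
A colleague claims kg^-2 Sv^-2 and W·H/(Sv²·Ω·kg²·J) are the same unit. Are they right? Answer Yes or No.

Left side:
  Sv = J/kg (equivalent dose = energy per mass),
      = m²·s⁻².
  So Sv⁻² = m⁻⁴·s⁴.
  Combining: kg⁻²·Sv⁻² = kg⁻² · (m⁻⁴·s⁴) = kg⁻²·m⁻⁴·s⁴.
Right side:
  Sv = J/kg (equivalent dose = energy per mass),
      = m²·s⁻².
  So Sv⁻² = m⁻⁴·s⁴.
  W = J/s (power = energy per time),
      = kg·m²·s⁻³.
  H = Wb/A (inductance = flux per current),
      = kg·m²·s⁻²·A⁻².
  Ω = V/A (resistance = voltage per current),
      = kg·m²·s⁻³·A⁻².
  So Ω⁻¹ = kg⁻¹·m⁻²·s³·A².
  J = N·m (work = force × distance),
      = kg·m²·s⁻².
  So J⁻¹ = kg⁻¹·m⁻²·s².
  Combining: Sv⁻²·W·H·Ω⁻¹·kg⁻²·J⁻¹ = (m⁻⁴·s⁴) · (kg·m²·s⁻³) · (kg·m²·s⁻²·A⁻²) · (kg⁻¹·m⁻²·s³·A²) · kg⁻² · (kg⁻¹·m⁻²·s²) = kg⁻²·m⁻⁴·s⁴.
Both reduce to kg⁻²·m⁻⁴·s⁴.

Yes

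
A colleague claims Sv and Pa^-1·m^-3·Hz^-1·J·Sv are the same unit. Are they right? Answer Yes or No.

No

Left side:
  Sv = J/kg (equivalent dose = energy per mass),
      = m²·s⁻².
Right side:
  Pa = N/m² (pressure = force per area),
      = kg·m⁻¹·s⁻².
  So Pa⁻¹ = kg⁻¹·m·s².
  Hz = 1/s = s⁻¹ (frequency is cycles per second).
  So Hz⁻¹ = s.
  J = N·m (work = force × distance),
      = kg·m²·s⁻².
  Sv = J/kg (equivalent dose = energy per mass),
      = m²·s⁻².
  Combining: Pa⁻¹·m⁻³·Hz⁻¹·J·Sv = (kg⁻¹·m·s²) · m⁻³ · s · (kg·m²·s⁻²) · (m²·s⁻²) = m²·s⁻¹.
Left is m²·s⁻²; right is m²·s⁻¹ — different.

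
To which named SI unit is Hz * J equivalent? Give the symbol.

Hz = 1/s = s⁻¹ (frequency is cycles per second).
J = N·m (work = force × distance),
    = kg·m²·s⁻².
Combining: Hz·J = s⁻¹ · (kg·m²·s⁻²) = kg·m²·s⁻³.
kg·m²·s⁻³ is the base-SI form of the watt.

W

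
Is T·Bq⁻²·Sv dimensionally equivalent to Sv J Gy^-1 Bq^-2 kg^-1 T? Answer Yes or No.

Yes

Left side:
  T = Wb/m² (flux density = flux per area),
      = kg·s⁻²·A⁻¹.
  Bq = 1/s = s⁻¹ (activity is decays per second).
  So Bq⁻² = s².
  Sv = J/kg (equivalent dose = energy per mass),
      = m²·s⁻².
  Combining: T·Bq⁻²·Sv = (kg·s⁻²·A⁻¹) · s² · (m²·s⁻²) = kg·m²·s⁻²·A⁻¹.
Right side:
  Sv = m²·s⁻².
  J = kg·m²·s⁻².
  Gy = m²·s⁻².
  So Gy⁻¹ = m⁻²·s².
  Bq = s⁻¹.
  So Bq⁻² = s².
  T = kg·s⁻²·A⁻¹.
  Combining: Sv·J·Gy⁻¹·Bq⁻²·kg⁻¹·T = (m²·s⁻²) · (kg·m²·s⁻²) · (m⁻²·s²) · s² · kg⁻¹ · (kg·s⁻²·A⁻¹) = kg·m²·s⁻²·A⁻¹.
Both reduce to kg·m²·s⁻²·A⁻¹.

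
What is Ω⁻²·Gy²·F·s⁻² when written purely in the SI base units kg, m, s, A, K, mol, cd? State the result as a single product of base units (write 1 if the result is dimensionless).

Ω = V/A (resistance = voltage per current),
    = kg·m²·s⁻³·A⁻².
So Ω⁻² = kg⁻²·m⁻⁴·s⁶·A⁴.
Gy = J/kg (absorbed dose = energy per mass),
    = m²·s⁻².
So Gy² = m⁴·s⁻⁴.
F = C/V (capacitance = charge per voltage),
    = A·s/(kg·m²·s⁻³·A⁻¹) (substituting C and V),
    = kg⁻¹·m⁻²·s⁴·A².
Combining: Ω⁻²·Gy²·F·s⁻² = (kg⁻²·m⁻⁴·s⁶·A⁴) · (m⁴·s⁻⁴) · (kg⁻¹·m⁻²·s⁴·A²) · s⁻² = kg⁻³·m⁻²·s⁴·A⁶.

kg⁻³·m⁻²·s⁴·A⁶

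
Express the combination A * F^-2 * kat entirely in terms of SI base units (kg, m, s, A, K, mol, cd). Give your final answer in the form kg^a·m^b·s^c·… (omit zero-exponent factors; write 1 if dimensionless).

kg²·m⁴·s⁻⁹·A⁻³·mol

F = kg⁻¹·m⁻²·s⁴·A².
So F⁻² = kg²·m⁴·s⁻⁸·A⁻⁴.
kat = s⁻¹·mol.
Combining: A·F⁻²·kat = A · (kg²·m⁴·s⁻⁸·A⁻⁴) · (s⁻¹·mol) = kg²·m⁴·s⁻⁹·A⁻³·mol.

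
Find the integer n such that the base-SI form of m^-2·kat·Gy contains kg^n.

0

kat = s⁻¹·mol.
Gy = m²·s⁻².
Combining: m⁻²·kat·Gy = m⁻² · (s⁻¹·mol) · (m²·s⁻²) = s⁻³·mol.
The exponent of kg is 0.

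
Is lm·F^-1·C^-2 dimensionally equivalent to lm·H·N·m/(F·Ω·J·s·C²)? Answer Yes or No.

Yes

Left side:
  lm = cd·sr = cd (luminous flux; sr is dimensionless).
  F = C/V (capacitance = charge per voltage),
      = A·s/(kg·m²·s⁻³·A⁻¹) (substituting C and V),
      = kg⁻¹·m⁻²·s⁴·A².
  So F⁻¹ = kg·m²·s⁻⁴·A⁻².
  C = A·s = s·A (charge = current × time).
  So C⁻² = s⁻²·A⁻².
  Combining: lm·F⁻¹·C⁻² = cd · (kg·m²·s⁻⁴·A⁻²) · (s⁻²·A⁻²) = kg·m²·s⁻⁶·A⁻⁴·cd.
Right side:
  lm = cd.
  H = kg·m²·s⁻²·A⁻².
  F = kg⁻¹·m⁻²·s⁴·A².
  So F⁻¹ = kg·m²·s⁻⁴·A⁻².
  N = kg·m·s⁻².
  Ω = kg·m²·s⁻³·A⁻².
  So Ω⁻¹ = kg⁻¹·m⁻²·s³·A².
  J = kg·m²·s⁻².
  So J⁻¹ = kg⁻¹·m⁻²·s².
  C = s·A.
  So C⁻² = s⁻²·A⁻².
  Combining: lm·H·F⁻¹·N·Ω⁻¹·m·J⁻¹·s⁻¹·C⁻² = cd · (kg·m²·s⁻²·A⁻²) · (kg·m²·s⁻⁴·A⁻²) · (kg·m·s⁻²) · (kg⁻¹·m⁻²·s³·A²) · m · (kg⁻¹·m⁻²·s²) · s⁻¹ · (s⁻²·A⁻²) = kg·m²·s⁻⁶·A⁻⁴·cd.
Both reduce to kg·m²·s⁻⁶·A⁻⁴·cd.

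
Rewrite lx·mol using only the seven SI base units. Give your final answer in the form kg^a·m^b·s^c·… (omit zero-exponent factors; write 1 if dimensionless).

m⁻²·mol·cd

lx = lm/m² (illuminance = luminous flux per area),
    = m⁻²·cd.
Combining: lx·mol = (m⁻²·cd) · mol = m⁻²·mol·cd.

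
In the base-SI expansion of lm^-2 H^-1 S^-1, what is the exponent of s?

lm = cd·sr = cd (luminous flux; sr is dimensionless).
So lm⁻² = cd⁻².
H = Wb/A (inductance = flux per current),
    = kg·m²·s⁻²·A⁻².
So H⁻¹ = kg⁻¹·m⁻²·s²·A².
S = 1/Ω (conductance is reciprocal resistance),
    = kg⁻¹·m⁻²·s³·A².
So S⁻¹ = kg·m²·s⁻³·A⁻².
Combining: lm⁻²·H⁻¹·S⁻¹ = cd⁻² · (kg⁻¹·m⁻²·s²·A²) · (kg·m²·s⁻³·A⁻²) = s⁻¹·cd⁻².
The exponent of s is -1.

-1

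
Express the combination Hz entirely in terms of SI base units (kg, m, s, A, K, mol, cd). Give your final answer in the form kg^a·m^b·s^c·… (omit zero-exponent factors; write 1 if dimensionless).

Hz = 1/s = s⁻¹ (frequency is cycles per second).

s⁻¹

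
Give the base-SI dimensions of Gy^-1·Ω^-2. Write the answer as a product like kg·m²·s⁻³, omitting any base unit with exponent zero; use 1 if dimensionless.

kg⁻²·m⁻⁶·s⁸·A⁴

Gy = J/kg (absorbed dose = energy per mass),
    = m²·s⁻².
So Gy⁻¹ = m⁻²·s².
Ω = V/A (resistance = voltage per current),
    = kg·m²·s⁻³·A⁻².
So Ω⁻² = kg⁻²·m⁻⁴·s⁶·A⁴.
Combining: Gy⁻¹·Ω⁻² = (m⁻²·s²) · (kg⁻²·m⁻⁴·s⁶·A⁴) = kg⁻²·m⁻⁶·s⁸·A⁴.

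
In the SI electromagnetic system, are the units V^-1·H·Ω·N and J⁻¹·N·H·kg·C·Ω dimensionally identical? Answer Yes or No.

Left side:
  V = W/A (potential = power per current),
      = kg·m²·s⁻³·A⁻¹.
  So V⁻¹ = kg⁻¹·m⁻²·s³·A.
  H = Wb/A (inductance = flux per current),
      = kg·m²·s⁻²·A⁻².
  Ω = V/A (resistance = voltage per current),
      = kg·m²·s⁻³·A⁻².
  N = kg·m/s² = kg·m·s⁻² (force = mass × acceleration).
  Combining: V⁻¹·H·Ω·N = (kg⁻¹·m⁻²·s³·A) · (kg·m²·s⁻²·A⁻²) · (kg·m²·s⁻³·A⁻²) · (kg·m·s⁻²) = kg²·m³·s⁻⁴·A⁻³.
Right side:
  J = N·m (work = force × distance),
      = kg·m²·s⁻².
  So J⁻¹ = kg⁻¹·m⁻²·s².
  N = kg·m/s² = kg·m·s⁻² (force = mass × acceleration).
  H = Wb/A (inductance = flux per current),
      = kg·m²·s⁻²·A⁻².
  C = A·s = s·A (charge = current × time).
  Ω = V/A (resistance = voltage per current),
      = kg·m²·s⁻³·A⁻².
  Combining: J⁻¹·N·H·kg·C·Ω = (kg⁻¹·m⁻²·s²) · (kg·m·s⁻²) · (kg·m²·s⁻²·A⁻²) · kg · (s·A) · (kg·m²·s⁻³·A⁻²) = kg³·m³·s⁻⁴·A⁻³.
Left is kg²·m³·s⁻⁴·A⁻³; right is kg³·m³·s⁻⁴·A⁻³ — different.

No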